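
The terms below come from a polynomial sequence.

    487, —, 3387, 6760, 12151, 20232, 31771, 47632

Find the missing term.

1456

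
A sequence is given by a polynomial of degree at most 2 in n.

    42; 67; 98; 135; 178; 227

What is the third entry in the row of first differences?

37

Δ: 25, 31, 37, 43, 49
Δ²: 6, 6, 6, 6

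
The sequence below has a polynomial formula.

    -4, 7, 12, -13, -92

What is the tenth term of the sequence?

-2137

11, 5, -25, -79
-6, -30, -54
-24, -24
Third differences constant at -24.
-54 − 24 = -78;  -79 − 78 = -157;  -92 − 157 = -249
-78 − 24 = -102;  -157 − 102 = -259;  -249 − 259 = -508
-102 − 24 = -126;  -259 − 126 = -385;  -508 − 385 = -893
-126 − 24 = -150;  -385 − 150 = -535;  -893 − 535 = -1428
-150 − 24 = -174;  -535 − 174 = -709;  -1428 − 709 = -2137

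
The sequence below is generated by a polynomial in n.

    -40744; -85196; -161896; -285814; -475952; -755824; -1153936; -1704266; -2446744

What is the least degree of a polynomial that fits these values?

-44452, -76700, -123918, -190138, -279872, -398112, -550330, -742478
-32248, -47218, -66220, -89734, -118240, -152218, -192148
-14970, -19002, -23514, -28506, -33978, -39930
-4032, -4512, -4992, -5472, -5952
-480, -480, -480, -480
The fifth differences are constant, so the polynomial has degree 5.

5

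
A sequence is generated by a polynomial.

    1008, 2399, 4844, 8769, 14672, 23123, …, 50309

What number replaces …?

34764

Using the first 6 terms:
First differences: 1391  2445  3925  5903  8451
Second differences: 1054  1480  1978  2548
Third differences: 426  498  570
Fourth differences: 72  72
Constant fourth difference = 72.
Extend forward: 570 + 72 = 642;  2548 + 642 = 3190;  8451 + 3190 = 11641;  23123 + 11641 = 34764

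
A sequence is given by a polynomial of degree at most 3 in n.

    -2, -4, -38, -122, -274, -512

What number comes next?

Δ: -2  -34  -84  -152  -238
Δ²: -32  -50  -68  -86
Δ³: -18  -18  -18
Constant third difference = -18, so extend:
-86 − 18 = -104;  -238 − 104 = -342;  -512 − 342 = -854

-854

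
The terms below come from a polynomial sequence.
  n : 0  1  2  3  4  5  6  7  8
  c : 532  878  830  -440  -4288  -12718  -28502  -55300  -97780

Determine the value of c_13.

346 , -48 , -1270 , -3848 , -8430 , -15784 , -26798 , -42480
-394 , -1222 , -2578 , -4582 , -7354 , -11014 , -15682
-828 , -1356 , -2004 , -2772 , -3660 , -4668
-528 , -648 , -768 , -888 , -1008
-120 , -120 , -120 , -120
The fifth differences are constant (-120).
-1008 − 120 = -1128;  -4668 − 1128 = -5796;  -15682 − 5796 = -21478;  -42480 − 21478 = -63958;  -97780 − 63958 = -161738
-1128 − 120 = -1248;  -5796 − 1248 = -7044;  -21478 − 7044 = -28522;  -63958 − 28522 = -92480;  -161738 − 92480 = -254218
-1248 − 120 = -1368;  -7044 − 1368 = -8412;  -28522 − 8412 = -36934;  -92480 − 36934 = -129414;  -254218 − 129414 = -383632
-1368 − 120 = -1488;  -8412 − 1488 = -9900;  -36934 − 9900 = -46834;  -129414 − 46834 = -176248;  -383632 − 176248 = -559880
-1488 − 120 = -1608;  -9900 − 1608 = -11508;  -46834 − 11508 = -58342;  -176248 − 58342 = -234590;  -559880 − 234590 = -794470

-794470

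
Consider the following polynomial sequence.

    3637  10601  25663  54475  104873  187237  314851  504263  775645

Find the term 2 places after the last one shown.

1665287

First differences: 6964, 15062, 28812, 50398, 82364, 127614, 189412, 271382
Second differences: 8098, 13750, 21586, 31966, 45250, 61798, 81970
Third differences: 5652, 7836, 10380, 13284, 16548, 20172
Fourth differences: 2184, 2544, 2904, 3264, 3624
Fifth differences: 360, 360, 360, 360
The fifth differences are constant (360).
3624 + 360 = 3984;  20172 + 3984 = 24156;  81970 + 24156 = 106126;  271382 + 106126 = 377508;  775645 + 377508 = 1153153
3984 + 360 = 4344;  24156 + 4344 = 28500;  106126 + 28500 = 134626;  377508 + 134626 = 512134;  1153153 + 512134 = 1665287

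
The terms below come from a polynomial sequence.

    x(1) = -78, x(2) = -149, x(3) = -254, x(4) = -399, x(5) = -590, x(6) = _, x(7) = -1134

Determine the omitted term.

-833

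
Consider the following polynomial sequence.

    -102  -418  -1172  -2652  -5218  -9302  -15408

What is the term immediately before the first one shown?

Δ: -316, -754, -1480, -2566, -4084, -6106
Δ²: -438, -726, -1086, -1518, -2022
Δ³: -288, -360, -432, -504
Δ⁴: -72, -72, -72
The fourth differences are constant at -72.
Work back: -288 + 72 = -216;  -438 + 216 = -222;  -316 + 222 = -94;  -102 + 94 = -8

-8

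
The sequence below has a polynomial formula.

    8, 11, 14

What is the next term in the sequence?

D1: 3, 3
First differences constant at 3.
14 + 3 = 17

17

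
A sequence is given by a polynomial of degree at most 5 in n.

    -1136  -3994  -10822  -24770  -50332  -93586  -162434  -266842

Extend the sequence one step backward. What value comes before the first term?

-202

-2858  -6828  -13948  -25562  -43254  -68848  -104408
-3970  -7120  -11614  -17692  -25594  -35560
-3150  -4494  -6078  -7902  -9966
-1344  -1584  -1824  -2064
-240  -240  -240
The fifth differences are constant at -240.
Work back: -1344 + 240 = -1104;  -3150 + 1104 = -2046;  -3970 + 2046 = -1924;  -2858 + 1924 = -934;  -1136 + 934 = -202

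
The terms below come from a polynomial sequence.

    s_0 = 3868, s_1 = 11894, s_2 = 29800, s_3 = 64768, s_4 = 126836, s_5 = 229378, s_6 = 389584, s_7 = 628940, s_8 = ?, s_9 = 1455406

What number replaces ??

Using the first 8 terms:
First differences: 8026  17906  34968  62068  102542  160206  239356
Second differences: 9880  17062  27100  40474  57664  79150
Third differences: 7182  10038  13374  17190  21486
Fourth differences: 2856  3336  3816  4296
Fifth differences: 480  480  480
Constant fifth difference = 480.
Extend forward: 4296 + 480 = 4776;  21486 + 4776 = 26262;  79150 + 26262 = 105412;  239356 + 105412 = 344768;  628940 + 344768 = 973708

973708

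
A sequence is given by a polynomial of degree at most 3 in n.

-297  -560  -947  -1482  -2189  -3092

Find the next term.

-4215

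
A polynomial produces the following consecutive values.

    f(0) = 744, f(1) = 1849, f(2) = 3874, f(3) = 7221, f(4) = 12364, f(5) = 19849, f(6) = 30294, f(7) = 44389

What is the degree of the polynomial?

4

Δ: 1105, 2025, 3347, 5143, 7485, 10445, 14095
Δ²: 920, 1322, 1796, 2342, 2960, 3650
Δ³: 402, 474, 546, 618, 690
Δ⁴: 72, 72, 72, 72
The fourth differences are constant, so the polynomial has degree 4.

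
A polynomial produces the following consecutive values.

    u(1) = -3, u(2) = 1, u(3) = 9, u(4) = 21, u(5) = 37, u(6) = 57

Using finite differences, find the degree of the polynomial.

Δ: 4, 8, 12, 16, 20
Δ²: 4, 4, 4, 4
The second differences are constant, so the polynomial has degree 2.

2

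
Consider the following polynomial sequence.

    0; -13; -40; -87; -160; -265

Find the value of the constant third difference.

First differences: -13, -27, -47, -73, -105
Second differences: -14, -20, -26, -32
Third differences: -6, -6, -6

-6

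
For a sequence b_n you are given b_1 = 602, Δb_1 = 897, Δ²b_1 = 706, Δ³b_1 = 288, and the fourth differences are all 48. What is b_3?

Build the table forward from the leading diagonal:
Fourth differences: 48  48  48
Third differences: 288  336  384
Second differences: 706  994  1330
First differences: 897  1603  2597
b: 602  1499  3102

3102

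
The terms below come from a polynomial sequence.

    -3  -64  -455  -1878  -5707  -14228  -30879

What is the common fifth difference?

-240

D1: -61, -391, -1423, -3829, -8521, -16651
D2: -330, -1032, -2406, -4692, -8130
D3: -702, -1374, -2286, -3438
D4: -672, -912, -1152
D5: -240, -240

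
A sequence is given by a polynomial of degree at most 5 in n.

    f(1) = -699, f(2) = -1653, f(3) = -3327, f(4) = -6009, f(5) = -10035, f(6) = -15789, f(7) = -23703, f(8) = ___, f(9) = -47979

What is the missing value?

-34257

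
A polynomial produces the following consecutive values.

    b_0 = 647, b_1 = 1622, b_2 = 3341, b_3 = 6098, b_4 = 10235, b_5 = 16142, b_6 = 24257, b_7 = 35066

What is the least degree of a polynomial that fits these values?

Δ: 975, 1719, 2757, 4137, 5907, 8115, 10809
Δ²: 744, 1038, 1380, 1770, 2208, 2694
Δ³: 294, 342, 390, 438, 486
Δ⁴: 48, 48, 48, 48
The fourth differences are constant, so the polynomial has degree 4.

4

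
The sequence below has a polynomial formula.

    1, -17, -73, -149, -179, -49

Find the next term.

D1: -18, -56, -76, -30, 130
D2: -38, -20, 46, 160
D3: 18, 66, 114
D4: 48, 48
Constant fourth difference = 48, so extend:
114 + 48 = 162;  160 + 162 = 322;  130 + 322 = 452;  -49 + 452 = 403

403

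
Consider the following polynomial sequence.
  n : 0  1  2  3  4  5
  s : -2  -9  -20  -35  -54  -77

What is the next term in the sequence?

-104

Δ: -7, -11, -15, -19, -23
Δ²: -4, -4, -4, -4
The second differences are constant (-4).
-23 − 4 = -27;  -77 − 27 = -104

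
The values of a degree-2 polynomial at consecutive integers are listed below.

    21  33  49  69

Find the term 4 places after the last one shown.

189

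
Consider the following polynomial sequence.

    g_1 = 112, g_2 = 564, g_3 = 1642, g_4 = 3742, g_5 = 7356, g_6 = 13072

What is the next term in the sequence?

First differences: 452  1078  2100  3614  5716
Second differences: 626  1022  1514  2102
Third differences: 396  492  588
Fourth differences: 96  96
The fourth differences are constant (96).
588 + 96 = 684;  2102 + 684 = 2786;  5716 + 2786 = 8502;  13072 + 8502 = 21574

21574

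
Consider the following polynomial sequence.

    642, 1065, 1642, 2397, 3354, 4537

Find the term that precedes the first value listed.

First differences: 423, 577, 755, 957, 1183
Second differences: 154, 178, 202, 226
Third differences: 24, 24, 24
The third differences are constant at 24.
Work back: 154 − 24 = 130;  423 − 130 = 293;  642 − 293 = 349

349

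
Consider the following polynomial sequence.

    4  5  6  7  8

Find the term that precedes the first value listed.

3

D1: 1  1  1  1
The first differences are constant at 1.
Work back: 4 − 1 = 3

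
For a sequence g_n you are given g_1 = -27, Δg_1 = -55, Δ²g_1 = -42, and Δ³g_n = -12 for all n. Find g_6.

-842

Build the table forward from the leading diagonal:
D3: -12, -12, -12, -12, -12, -12
D2: -42, -54, -66, -78, -90, -102
D1: -55, -97, -151, -217, -295, -385
g: -27, -82, -179, -330, -547, -842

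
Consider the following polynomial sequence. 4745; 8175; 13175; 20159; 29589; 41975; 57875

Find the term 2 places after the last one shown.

102689

D1: 3430, 5000, 6984, 9430, 12386, 15900
D2: 1570, 1984, 2446, 2956, 3514
D3: 414, 462, 510, 558
D4: 48, 48, 48
The fourth differences are constant (48).
558 + 48 = 606;  3514 + 606 = 4120;  15900 + 4120 = 20020;  57875 + 20020 = 77895
606 + 48 = 654;  4120 + 654 = 4774;  20020 + 4774 = 24794;  77895 + 24794 = 102689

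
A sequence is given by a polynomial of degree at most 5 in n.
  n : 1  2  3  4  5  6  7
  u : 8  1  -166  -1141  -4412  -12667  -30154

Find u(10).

-7, -167, -975, -3271, -8255, -17487
-160, -808, -2296, -4984, -9232
-648, -1488, -2688, -4248
-840, -1200, -1560
-360, -360
The fifth differences are constant (-360).
-1560 − 360 = -1920;  -4248 − 1920 = -6168;  -9232 − 6168 = -15400;  -17487 − 15400 = -32887;  -30154 − 32887 = -63041
-1920 − 360 = -2280;  -6168 − 2280 = -8448;  -15400 − 8448 = -23848;  -32887 − 23848 = -56735;  -63041 − 56735 = -119776
-2280 − 360 = -2640;  -8448 − 2640 = -11088;  -23848 − 11088 = -34936;  -56735 − 34936 = -91671;  -119776 − 91671 = -211447

-211447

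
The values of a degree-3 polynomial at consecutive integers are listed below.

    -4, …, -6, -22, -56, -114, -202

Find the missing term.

Using the last 5 terms:
First differences: -16  -34  -58  -88
Second differences: -18  -24  -30
Third differences: -6  -6
Constant third difference = -6.
Extend backward: -18 + 6 = -12;  -16 + 12 = -4;  -6 + 4 = -2

-2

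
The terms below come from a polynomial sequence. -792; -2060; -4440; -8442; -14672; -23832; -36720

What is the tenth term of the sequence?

-107172

Δ: -1268, -2380, -4002, -6230, -9160, -12888
Δ²: -1112, -1622, -2228, -2930, -3728
Δ³: -510, -606, -702, -798
Δ⁴: -96, -96, -96
Constant fourth difference = -96, so extend:
-798 − 96 = -894;  -3728 − 894 = -4622;  -12888 − 4622 = -17510;  -36720 − 17510 = -54230
-894 − 96 = -990;  -4622 − 990 = -5612;  -17510 − 5612 = -23122;  -54230 − 23122 = -77352
-990 − 96 = -1086;  -5612 − 1086 = -6698;  -23122 − 6698 = -29820;  -77352 − 29820 = -107172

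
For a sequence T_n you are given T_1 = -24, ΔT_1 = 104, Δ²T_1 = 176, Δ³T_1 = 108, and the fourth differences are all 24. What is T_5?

Build the table forward from the leading diagonal:
D4: 24, 24, 24, 24, 24
D3: 108, 132, 156, 180, 204
D2: 176, 284, 416, 572, 752
D1: 104, 280, 564, 980, 1552
T: -24, 80, 360, 924, 1904

1904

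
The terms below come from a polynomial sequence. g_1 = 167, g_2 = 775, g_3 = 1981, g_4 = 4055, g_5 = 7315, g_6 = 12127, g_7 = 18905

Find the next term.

28111

First differences: 608  1206  2074  3260  4812  6778
Second differences: 598  868  1186  1552  1966
Third differences: 270  318  366  414
Fourth differences: 48  48  48
Fourth differences constant at 48.
414 + 48 = 462;  1966 + 462 = 2428;  6778 + 2428 = 9206;  18905 + 9206 = 28111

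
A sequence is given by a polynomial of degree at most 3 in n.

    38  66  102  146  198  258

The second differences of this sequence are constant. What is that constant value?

8

First differences: 28, 36, 44, 52, 60
Second differences: 8, 8, 8, 8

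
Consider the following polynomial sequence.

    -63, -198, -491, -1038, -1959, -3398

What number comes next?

-135, -293, -547, -921, -1439
-158, -254, -374, -518
-96, -120, -144
-24, -24
Constant fourth difference = -24, so extend:
-144 − 24 = -168;  -518 − 168 = -686;  -1439 − 686 = -2125;  -3398 − 2125 = -5523

-5523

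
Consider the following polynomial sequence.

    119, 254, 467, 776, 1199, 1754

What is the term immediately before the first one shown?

44

D1: 135  213  309  423  555
D2: 78  96  114  132
D3: 18  18  18
The third differences are constant at 18.
Work back: 78 − 18 = 60;  135 − 60 = 75;  119 − 75 = 44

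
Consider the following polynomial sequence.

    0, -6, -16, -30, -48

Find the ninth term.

First differences: -6, -10, -14, -18
Second differences: -4, -4, -4
The second differences are constant (-4).
-18 − 4 = -22;  -48 − 22 = -70
-22 − 4 = -26;  -70 − 26 = -96
-26 − 4 = -30;  -96 − 30 = -126
-30 − 4 = -34;  -126 − 34 = -160

-160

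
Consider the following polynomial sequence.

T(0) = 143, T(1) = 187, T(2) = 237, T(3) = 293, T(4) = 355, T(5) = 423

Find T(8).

663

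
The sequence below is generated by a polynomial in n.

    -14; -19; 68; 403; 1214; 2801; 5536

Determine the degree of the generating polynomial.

-5, 87, 335, 811, 1587, 2735
92, 248, 476, 776, 1148
156, 228, 300, 372
72, 72, 72
The fourth differences are constant, so the polynomial has degree 4.

4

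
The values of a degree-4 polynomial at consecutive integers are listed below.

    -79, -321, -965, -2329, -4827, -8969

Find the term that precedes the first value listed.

-17

D1: -242  -644  -1364  -2498  -4142
D2: -402  -720  -1134  -1644
D3: -318  -414  -510
D4: -96  -96
The fourth differences are constant at -96.
Work back: -318 + 96 = -222;  -402 + 222 = -180;  -242 + 180 = -62;  -79 + 62 = -17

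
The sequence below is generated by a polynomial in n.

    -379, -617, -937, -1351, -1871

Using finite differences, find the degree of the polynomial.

-238, -320, -414, -520
-82, -94, -106
-12, -12
The third differences are constant, so the polynomial has degree 3.

3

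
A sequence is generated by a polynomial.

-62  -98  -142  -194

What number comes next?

-254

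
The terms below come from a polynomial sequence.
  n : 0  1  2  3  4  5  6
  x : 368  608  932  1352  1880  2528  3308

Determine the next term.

4232

Δ: 240  324  420  528  648  780
Δ²: 84  96  108  120  132
Δ³: 12  12  12  12
Constant third difference = 12, so extend:
132 + 12 = 144;  780 + 144 = 924;  3308 + 924 = 4232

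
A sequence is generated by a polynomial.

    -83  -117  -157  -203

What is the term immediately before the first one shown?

-55

-34, -40, -46
-6, -6
The second differences are constant at -6.
Work back: -34 + 6 = -28;  -83 + 28 = -55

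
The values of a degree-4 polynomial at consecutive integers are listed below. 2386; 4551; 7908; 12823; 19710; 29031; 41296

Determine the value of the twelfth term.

167991

2165  3357  4915  6887  9321  12265
1192  1558  1972  2434  2944
366  414  462  510
48  48  48
The fourth differences are constant (48).
510 + 48 = 558;  2944 + 558 = 3502;  12265 + 3502 = 15767;  41296 + 15767 = 57063
558 + 48 = 606;  3502 + 606 = 4108;  15767 + 4108 = 19875;  57063 + 19875 = 76938
606 + 48 = 654;  4108 + 654 = 4762;  19875 + 4762 = 24637;  76938 + 24637 = 101575
654 + 48 = 702;  4762 + 702 = 5464;  24637 + 5464 = 30101;  101575 + 30101 = 131676
702 + 48 = 750;  5464 + 750 = 6214;  30101 + 6214 = 36315;  131676 + 36315 = 167991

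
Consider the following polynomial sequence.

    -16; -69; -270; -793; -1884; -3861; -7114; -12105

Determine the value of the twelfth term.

First differences: -53 , -201 , -523 , -1091 , -1977 , -3253 , -4991
Second differences: -148 , -322 , -568 , -886 , -1276 , -1738
Third differences: -174 , -246 , -318 , -390 , -462
Fourth differences: -72 , -72 , -72 , -72
Constant fourth difference = -72, so extend:
-462 − 72 = -534;  -1738 − 534 = -2272;  -4991 − 2272 = -7263;  -12105 − 7263 = -19368
-534 − 72 = -606;  -2272 − 606 = -2878;  -7263 − 2878 = -10141;  -19368 − 10141 = -29509
-606 − 72 = -678;  -2878 − 678 = -3556;  -10141 − 3556 = -13697;  -29509 − 13697 = -43206
-678 − 72 = -750;  -3556 − 750 = -4306;  -13697 − 4306 = -18003;  -43206 − 18003 = -61209

-61209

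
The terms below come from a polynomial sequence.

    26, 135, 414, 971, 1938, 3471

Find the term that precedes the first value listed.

3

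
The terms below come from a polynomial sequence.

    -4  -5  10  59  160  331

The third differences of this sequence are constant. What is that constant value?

18

First differences: -1, 15, 49, 101, 171
Second differences: 16, 34, 52, 70
Third differences: 18, 18, 18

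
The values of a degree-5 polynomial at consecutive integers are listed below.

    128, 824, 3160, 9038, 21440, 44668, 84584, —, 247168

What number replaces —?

148850

Using the first 7 terms:
First differences: 696  2336  5878  12402  23228  39916
Second differences: 1640  3542  6524  10826  16688
Third differences: 1902  2982  4302  5862
Fourth differences: 1080  1320  1560
Fifth differences: 240  240
Constant fifth difference = 240.
Extend forward: 1560 + 240 = 1800;  5862 + 1800 = 7662;  16688 + 7662 = 24350;  39916 + 24350 = 64266;  84584 + 64266 = 148850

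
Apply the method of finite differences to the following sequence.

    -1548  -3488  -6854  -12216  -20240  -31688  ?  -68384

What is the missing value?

-47418

Using the first 6 terms:
-1940  -3366  -5362  -8024  -11448
-1426  -1996  -2662  -3424
-570  -666  -762
-96  -96
Constant fourth difference = -96.
Extend forward: -762 − 96 = -858;  -3424 − 858 = -4282;  -11448 − 4282 = -15730;  -31688 − 15730 = -47418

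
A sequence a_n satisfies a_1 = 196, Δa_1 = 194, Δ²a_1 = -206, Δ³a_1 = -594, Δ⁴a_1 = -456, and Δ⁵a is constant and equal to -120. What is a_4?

-434

Build the table forward from the leading diagonal:
Fifth differences: -120  -120  -120  -120
Fourth differences: -456  -576  -696  -816
Third differences: -594  -1050  -1626  -2322
Second differences: -206  -800  -1850  -3476
First differences: 194  -12  -812  -2662
a: 196  390  378  -434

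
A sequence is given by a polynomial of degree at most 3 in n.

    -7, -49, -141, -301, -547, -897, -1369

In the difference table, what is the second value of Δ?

Δ: -42, -92, -160, -246, -350, -472
Δ²: -50, -68, -86, -104, -122
Δ³: -18, -18, -18, -18

-92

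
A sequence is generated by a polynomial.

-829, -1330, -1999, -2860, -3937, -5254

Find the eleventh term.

-501, -669, -861, -1077, -1317
-168, -192, -216, -240
-24, -24, -24
Third differences constant at -24.
-240 − 24 = -264;  -1317 − 264 = -1581;  -5254 − 1581 = -6835
-264 − 24 = -288;  -1581 − 288 = -1869;  -6835 − 1869 = -8704
-288 − 24 = -312;  -1869 − 312 = -2181;  -8704 − 2181 = -10885
-312 − 24 = -336;  -2181 − 336 = -2517;  -10885 − 2517 = -13402
-336 − 24 = -360;  -2517 − 360 = -2877;  -13402 − 2877 = -16279

-16279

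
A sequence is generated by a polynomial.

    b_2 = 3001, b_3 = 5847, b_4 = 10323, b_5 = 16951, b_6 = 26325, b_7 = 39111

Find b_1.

1335

First differences: 2846  4476  6628  9374  12786
Second differences: 1630  2152  2746  3412
Third differences: 522  594  666
Fourth differences: 72  72
The fourth differences are constant at 72.
Work back: 522 − 72 = 450;  1630 − 450 = 1180;  2846 − 1180 = 1666;  3001 − 1666 = 1335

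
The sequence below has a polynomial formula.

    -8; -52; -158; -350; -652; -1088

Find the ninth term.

-3440

First differences: -44  -106  -192  -302  -436
Second differences: -62  -86  -110  -134
Third differences: -24  -24  -24
Constant third difference = -24, so extend:
-134 − 24 = -158;  -436 − 158 = -594;  -1088 − 594 = -1682
-158 − 24 = -182;  -594 − 182 = -776;  -1682 − 776 = -2458
-182 − 24 = -206;  -776 − 206 = -982;  -2458 − 982 = -3440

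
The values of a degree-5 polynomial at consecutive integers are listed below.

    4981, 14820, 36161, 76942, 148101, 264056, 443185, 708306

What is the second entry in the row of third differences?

10938

Δ: 9839, 21341, 40781, 71159, 115955, 179129, 265121
Δ²: 11502, 19440, 30378, 44796, 63174, 85992
Δ³: 7938, 10938, 14418, 18378, 22818
Δ⁴: 3000, 3480, 3960, 4440
Δ⁵: 480, 480, 480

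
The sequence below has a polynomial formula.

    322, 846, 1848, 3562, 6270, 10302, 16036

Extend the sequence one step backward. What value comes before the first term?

D1: 524, 1002, 1714, 2708, 4032, 5734
D2: 478, 712, 994, 1324, 1702
D3: 234, 282, 330, 378
D4: 48, 48, 48
The fourth differences are constant at 48.
Work back: 234 − 48 = 186;  478 − 186 = 292;  524 − 292 = 232;  322 − 232 = 90

90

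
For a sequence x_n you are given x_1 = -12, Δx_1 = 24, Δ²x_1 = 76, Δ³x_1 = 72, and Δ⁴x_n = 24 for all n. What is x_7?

3072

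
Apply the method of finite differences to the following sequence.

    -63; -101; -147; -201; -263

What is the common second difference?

First differences: -38, -46, -54, -62
Second differences: -8, -8, -8

-8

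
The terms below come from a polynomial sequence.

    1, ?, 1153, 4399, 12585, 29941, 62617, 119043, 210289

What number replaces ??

177

Using the last 7 terms:
3246  8186  17356  32676  56426  91246
4940  9170  15320  23750  34820
4230  6150  8430  11070
1920  2280  2640
360  360
Constant fifth difference = 360.
Extend backward: 1920 − 360 = 1560;  4230 − 1560 = 2670;  4940 − 2670 = 2270;  3246 − 2270 = 976;  1153 − 976 = 177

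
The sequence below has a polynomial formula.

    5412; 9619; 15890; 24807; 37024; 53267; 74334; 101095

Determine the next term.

134492

First differences: 4207, 6271, 8917, 12217, 16243, 21067, 26761
Second differences: 2064, 2646, 3300, 4026, 4824, 5694
Third differences: 582, 654, 726, 798, 870
Fourth differences: 72, 72, 72, 72
The fourth differences are constant (72).
870 + 72 = 942;  5694 + 942 = 6636;  26761 + 6636 = 33397;  101095 + 33397 = 134492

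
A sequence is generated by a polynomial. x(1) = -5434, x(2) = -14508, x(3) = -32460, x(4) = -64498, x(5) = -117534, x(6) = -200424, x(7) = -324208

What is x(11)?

-1538964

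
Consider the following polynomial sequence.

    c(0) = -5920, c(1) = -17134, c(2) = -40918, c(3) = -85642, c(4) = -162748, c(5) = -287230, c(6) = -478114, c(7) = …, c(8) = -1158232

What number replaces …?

Using the first 7 terms:
Δ: -11214  -23784  -44724  -77106  -124482  -190884
Δ²: -12570  -20940  -32382  -47376  -66402
Δ³: -8370  -11442  -14994  -19026
Δ⁴: -3072  -3552  -4032
Δ⁵: -480  -480
Constant fifth difference = -480.
Extend forward: -4032 − 480 = -4512;  -19026 − 4512 = -23538;  -66402 − 23538 = -89940;  -190884 − 89940 = -280824;  -478114 − 280824 = -758938

-758938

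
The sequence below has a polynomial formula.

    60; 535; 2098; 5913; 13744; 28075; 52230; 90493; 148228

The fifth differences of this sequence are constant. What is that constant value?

120

D1: 475, 1563, 3815, 7831, 14331, 24155, 38263, 57735
D2: 1088, 2252, 4016, 6500, 9824, 14108, 19472
D3: 1164, 1764, 2484, 3324, 4284, 5364
D4: 600, 720, 840, 960, 1080
D5: 120, 120, 120, 120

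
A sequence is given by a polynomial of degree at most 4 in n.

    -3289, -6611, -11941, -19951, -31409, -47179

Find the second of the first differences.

-5330

First differences: -3322, -5330, -8010, -11458, -15770
Second differences: -2008, -2680, -3448, -4312
Third differences: -672, -768, -864
Fourth differences: -96, -96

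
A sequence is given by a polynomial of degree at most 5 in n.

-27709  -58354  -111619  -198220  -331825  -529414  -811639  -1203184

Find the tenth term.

-2435290

D1: -30645, -53265, -86601, -133605, -197589, -282225, -391545
D2: -22620, -33336, -47004, -63984, -84636, -109320
D3: -10716, -13668, -16980, -20652, -24684
D4: -2952, -3312, -3672, -4032
D5: -360, -360, -360
Fifth differences constant at -360.
-4032 − 360 = -4392;  -24684 − 4392 = -29076;  -109320 − 29076 = -138396;  -391545 − 138396 = -529941;  -1203184 − 529941 = -1733125
-4392 − 360 = -4752;  -29076 − 4752 = -33828;  -138396 − 33828 = -172224;  -529941 − 172224 = -702165;  -1733125 − 702165 = -2435290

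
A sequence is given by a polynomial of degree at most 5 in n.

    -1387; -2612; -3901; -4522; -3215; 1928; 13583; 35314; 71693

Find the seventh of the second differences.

Δ: -1225, -1289, -621, 1307, 5143, 11655, 21731, 36379
Δ²: -64, 668, 1928, 3836, 6512, 10076, 14648
Δ³: 732, 1260, 1908, 2676, 3564, 4572
Δ⁴: 528, 648, 768, 888, 1008
Δ⁵: 120, 120, 120, 120

14648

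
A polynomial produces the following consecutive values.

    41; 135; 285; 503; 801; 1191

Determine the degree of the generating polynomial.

First differences: 94, 150, 218, 298, 390
Second differences: 56, 68, 80, 92
Third differences: 12, 12, 12
The third differences are constant, so the polynomial has degree 3.

3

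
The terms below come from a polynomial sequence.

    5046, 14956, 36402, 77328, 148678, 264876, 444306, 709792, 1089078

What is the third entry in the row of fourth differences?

3960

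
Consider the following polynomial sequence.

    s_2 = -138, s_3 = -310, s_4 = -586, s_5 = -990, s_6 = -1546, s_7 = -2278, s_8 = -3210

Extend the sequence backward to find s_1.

-46

-172  -276  -404  -556  -732  -932
-104  -128  -152  -176  -200
-24  -24  -24  -24
The third differences are constant at -24.
Work back: -104 + 24 = -80;  -172 + 80 = -92;  -138 + 92 = -46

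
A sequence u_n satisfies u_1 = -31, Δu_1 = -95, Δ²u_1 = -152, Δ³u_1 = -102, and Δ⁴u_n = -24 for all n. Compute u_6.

Build the table forward from the leading diagonal:
Δ⁴: -24, -24, -24, -24, -24, -24
Δ³: -102, -126, -150, -174, -198, -222
Δ²: -152, -254, -380, -530, -704, -902
Δ: -95, -247, -501, -881, -1411, -2115
u: -31, -126, -373, -874, -1755, -3166

-3166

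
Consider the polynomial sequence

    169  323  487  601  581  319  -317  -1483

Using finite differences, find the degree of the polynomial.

Δ: 154, 164, 114, -20, -262, -636, -1166
Δ²: 10, -50, -134, -242, -374, -530
Δ³: -60, -84, -108, -132, -156
Δ⁴: -24, -24, -24, -24
The fourth differences are constant, so the polynomial has degree 4.

4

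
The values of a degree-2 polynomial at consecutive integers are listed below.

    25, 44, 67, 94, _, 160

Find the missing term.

125

Using the first 4 terms:
First differences: 19, 23, 27
Second differences: 4, 4
Constant second difference = 4.
Extend forward: 27 + 4 = 31;  94 + 31 = 125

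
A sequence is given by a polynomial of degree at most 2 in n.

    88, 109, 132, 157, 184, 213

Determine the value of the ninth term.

312

D1: 21 , 23 , 25 , 27 , 29
D2: 2 , 2 , 2 , 2
Second differences constant at 2.
29 + 2 = 31;  213 + 31 = 244
31 + 2 = 33;  244 + 33 = 277
33 + 2 = 35;  277 + 35 = 312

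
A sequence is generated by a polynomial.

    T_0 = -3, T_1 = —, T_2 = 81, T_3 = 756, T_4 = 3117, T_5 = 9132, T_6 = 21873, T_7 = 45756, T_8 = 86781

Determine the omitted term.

Using the last 7 terms:
675, 2361, 6015, 12741, 23883, 41025
1686, 3654, 6726, 11142, 17142
1968, 3072, 4416, 6000
1104, 1344, 1584
240, 240
Constant fifth difference = 240.
Extend backward: 1104 − 240 = 864;  1968 − 864 = 1104;  1686 − 1104 = 582;  675 − 582 = 93;  81 − 93 = -12

-12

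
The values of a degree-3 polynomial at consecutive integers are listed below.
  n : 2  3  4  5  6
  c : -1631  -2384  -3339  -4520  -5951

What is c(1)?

First differences: -753  -955  -1181  -1431
Second differences: -202  -226  -250
Third differences: -24  -24
The third differences are constant at -24.
Work back: -202 + 24 = -178;  -753 + 178 = -575;  -1631 + 575 = -1056

-1056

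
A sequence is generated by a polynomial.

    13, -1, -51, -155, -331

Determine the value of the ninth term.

-2115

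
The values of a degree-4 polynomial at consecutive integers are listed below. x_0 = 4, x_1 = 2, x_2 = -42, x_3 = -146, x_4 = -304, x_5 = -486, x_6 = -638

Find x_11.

2622

D1: -2 , -44 , -104 , -158 , -182 , -152
D2: -42 , -60 , -54 , -24 , 30
D3: -18 , 6 , 30 , 54
D4: 24 , 24 , 24
Constant fourth difference = 24, so extend:
54 + 24 = 78;  30 + 78 = 108;  -152 + 108 = -44;  -638 − 44 = -682
78 + 24 = 102;  108 + 102 = 210;  -44 + 210 = 166;  -682 + 166 = -516
102 + 24 = 126;  210 + 126 = 336;  166 + 336 = 502;  -516 + 502 = -14
126 + 24 = 150;  336 + 150 = 486;  502 + 486 = 988;  -14 + 988 = 974
150 + 24 = 174;  486 + 174 = 660;  988 + 660 = 1648;  974 + 1648 = 2622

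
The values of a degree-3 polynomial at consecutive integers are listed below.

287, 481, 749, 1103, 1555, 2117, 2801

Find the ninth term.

4583

194, 268, 354, 452, 562, 684
74, 86, 98, 110, 122
12, 12, 12, 12
Constant third difference = 12, so extend:
122 + 12 = 134;  684 + 134 = 818;  2801 + 818 = 3619
134 + 12 = 146;  818 + 146 = 964;  3619 + 964 = 4583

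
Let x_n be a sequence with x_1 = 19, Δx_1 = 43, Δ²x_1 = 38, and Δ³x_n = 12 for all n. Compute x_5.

467

Build the table forward from the leading diagonal:
D3: 12  12  12  12  12
D2: 38  50  62  74  86
D1: 43  81  131  193  267
x: 19  62  143  274  467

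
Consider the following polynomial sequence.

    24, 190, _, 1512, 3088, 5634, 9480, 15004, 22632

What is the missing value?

Using the last 6 terms:
Δ: 1576  2546  3846  5524  7628
Δ²: 970  1300  1678  2104
Δ³: 330  378  426
Δ⁴: 48  48
Constant fourth difference = 48.
Extend backward: 330 − 48 = 282;  970 − 282 = 688;  1576 − 688 = 888;  1512 − 888 = 624

624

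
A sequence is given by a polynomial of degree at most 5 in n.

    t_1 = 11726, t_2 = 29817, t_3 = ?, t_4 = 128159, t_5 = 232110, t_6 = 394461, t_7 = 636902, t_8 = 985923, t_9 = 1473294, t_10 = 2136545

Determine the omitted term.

65238

Using the last 7 terms:
103951, 162351, 242441, 349021, 487371, 663251
58400, 80090, 106580, 138350, 175880
21690, 26490, 31770, 37530
4800, 5280, 5760
480, 480
Constant fifth difference = 480.
Extend backward: 4800 − 480 = 4320;  21690 − 4320 = 17370;  58400 − 17370 = 41030;  103951 − 41030 = 62921;  128159 − 62921 = 65238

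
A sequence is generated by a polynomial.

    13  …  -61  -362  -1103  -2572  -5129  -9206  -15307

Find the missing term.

Using the last 7 terms:
D1: -301  -741  -1469  -2557  -4077  -6101
D2: -440  -728  -1088  -1520  -2024
D3: -288  -360  -432  -504
D4: -72  -72  -72
Constant fourth difference = -72.
Extend backward: -288 + 72 = -216;  -440 + 216 = -224;  -301 + 224 = -77;  -61 + 77 = 16

16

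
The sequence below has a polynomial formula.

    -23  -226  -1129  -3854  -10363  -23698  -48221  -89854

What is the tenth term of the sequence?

-257378

First differences: -203 , -903 , -2725 , -6509 , -13335 , -24523 , -41633
Second differences: -700 , -1822 , -3784 , -6826 , -11188 , -17110
Third differences: -1122 , -1962 , -3042 , -4362 , -5922
Fourth differences: -840 , -1080 , -1320 , -1560
Fifth differences: -240 , -240 , -240
Fifth differences constant at -240.
-1560 − 240 = -1800;  -5922 − 1800 = -7722;  -17110 − 7722 = -24832;  -41633 − 24832 = -66465;  -89854 − 66465 = -156319
-1800 − 240 = -2040;  -7722 − 2040 = -9762;  -24832 − 9762 = -34594;  -66465 − 34594 = -101059;  -156319 − 101059 = -257378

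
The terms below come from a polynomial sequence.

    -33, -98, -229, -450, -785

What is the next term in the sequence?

-1258

D1: -65  -131  -221  -335
D2: -66  -90  -114
D3: -24  -24
Third differences constant at -24.
-114 − 24 = -138;  -335 − 138 = -473;  -785 − 473 = -1258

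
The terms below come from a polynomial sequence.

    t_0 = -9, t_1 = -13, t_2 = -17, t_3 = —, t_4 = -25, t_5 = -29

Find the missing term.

-21

Using the first 3 terms:
D1: -4, -4
Constant first difference = -4.
Extend forward: -17 − 4 = -21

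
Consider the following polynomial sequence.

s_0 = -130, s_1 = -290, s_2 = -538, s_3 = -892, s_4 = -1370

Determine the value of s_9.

-6250

First differences: -160, -248, -354, -478
Second differences: -88, -106, -124
Third differences: -18, -18
The third differences are constant (-18).
-124 − 18 = -142;  -478 − 142 = -620;  -1370 − 620 = -1990
-142 − 18 = -160;  -620 − 160 = -780;  -1990 − 780 = -2770
-160 − 18 = -178;  -780 − 178 = -958;  -2770 − 958 = -3728
-178 − 18 = -196;  -958 − 196 = -1154;  -3728 − 1154 = -4882
-196 − 18 = -214;  -1154 − 214 = -1368;  -4882 − 1368 = -6250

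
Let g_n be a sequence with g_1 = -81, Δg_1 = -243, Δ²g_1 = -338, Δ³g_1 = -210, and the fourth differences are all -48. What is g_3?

-905

Build the table forward from the leading diagonal:
Δ⁴: -48  -48  -48
Δ³: -210  -258  -306
Δ²: -338  -548  -806
Δ: -243  -581  -1129
g: -81  -324  -905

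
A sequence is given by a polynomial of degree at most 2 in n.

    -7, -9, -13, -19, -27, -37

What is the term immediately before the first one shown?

Δ: -2, -4, -6, -8, -10
Δ²: -2, -2, -2, -2
The second differences are constant at -2.
Work back: -2 + 2 = 0;  -7 + 0 = -7

-7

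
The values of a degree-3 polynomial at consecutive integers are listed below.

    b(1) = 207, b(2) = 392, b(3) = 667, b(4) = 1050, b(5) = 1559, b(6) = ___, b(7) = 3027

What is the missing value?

2212

Using the first 5 terms:
D1: 185, 275, 383, 509
D2: 90, 108, 126
D3: 18, 18
Constant third difference = 18.
Extend forward: 126 + 18 = 144;  509 + 144 = 653;  1559 + 653 = 2212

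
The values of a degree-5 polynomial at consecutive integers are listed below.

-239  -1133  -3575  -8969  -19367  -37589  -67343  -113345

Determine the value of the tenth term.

Δ: -894, -2442, -5394, -10398, -18222, -29754, -46002
Δ²: -1548, -2952, -5004, -7824, -11532, -16248
Δ³: -1404, -2052, -2820, -3708, -4716
Δ⁴: -648, -768, -888, -1008
Δ⁵: -120, -120, -120
Constant fifth difference = -120, so extend:
-1008 − 120 = -1128;  -4716 − 1128 = -5844;  -16248 − 5844 = -22092;  -46002 − 22092 = -68094;  -113345 − 68094 = -181439
-1128 − 120 = -1248;  -5844 − 1248 = -7092;  -22092 − 7092 = -29184;  -68094 − 29184 = -97278;  -181439 − 97278 = -278717

-278717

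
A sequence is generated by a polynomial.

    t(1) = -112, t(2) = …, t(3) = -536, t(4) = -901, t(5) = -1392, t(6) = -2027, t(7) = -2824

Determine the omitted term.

Using the last 5 terms:
-365  -491  -635  -797
-126  -144  -162
-18  -18
Constant third difference = -18.
Extend backward: -126 + 18 = -108;  -365 + 108 = -257;  -536 + 257 = -279

-279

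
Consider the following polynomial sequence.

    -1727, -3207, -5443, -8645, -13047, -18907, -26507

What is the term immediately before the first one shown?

-817

Δ: -1480  -2236  -3202  -4402  -5860  -7600
Δ²: -756  -966  -1200  -1458  -1740
Δ³: -210  -234  -258  -282
Δ⁴: -24  -24  -24
The fourth differences are constant at -24.
Work back: -210 + 24 = -186;  -756 + 186 = -570;  -1480 + 570 = -910;  -1727 + 910 = -817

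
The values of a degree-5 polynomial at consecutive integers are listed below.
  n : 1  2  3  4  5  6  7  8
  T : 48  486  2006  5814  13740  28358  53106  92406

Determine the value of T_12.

438, 1520, 3808, 7926, 14618, 24748, 39300
1082, 2288, 4118, 6692, 10130, 14552
1206, 1830, 2574, 3438, 4422
624, 744, 864, 984
120, 120, 120
The fifth differences are constant (120).
984 + 120 = 1104;  4422 + 1104 = 5526;  14552 + 5526 = 20078;  39300 + 20078 = 59378;  92406 + 59378 = 151784
1104 + 120 = 1224;  5526 + 1224 = 6750;  20078 + 6750 = 26828;  59378 + 26828 = 86206;  151784 + 86206 = 237990
1224 + 120 = 1344;  6750 + 1344 = 8094;  26828 + 8094 = 34922;  86206 + 34922 = 121128;  237990 + 121128 = 359118
1344 + 120 = 1464;  8094 + 1464 = 9558;  34922 + 9558 = 44480;  121128 + 44480 = 165608;  359118 + 165608 = 524726

524726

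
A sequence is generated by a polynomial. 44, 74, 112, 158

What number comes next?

30 , 38 , 46
8 , 8
Constant second difference = 8, so extend:
46 + 8 = 54;  158 + 54 = 212

212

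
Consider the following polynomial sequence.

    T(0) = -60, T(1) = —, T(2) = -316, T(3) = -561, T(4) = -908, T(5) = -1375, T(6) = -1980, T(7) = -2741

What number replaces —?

-155

Using the last 6 terms:
-245, -347, -467, -605, -761
-102, -120, -138, -156
-18, -18, -18
Constant third difference = -18.
Extend backward: -102 + 18 = -84;  -245 + 84 = -161;  -316 + 161 = -155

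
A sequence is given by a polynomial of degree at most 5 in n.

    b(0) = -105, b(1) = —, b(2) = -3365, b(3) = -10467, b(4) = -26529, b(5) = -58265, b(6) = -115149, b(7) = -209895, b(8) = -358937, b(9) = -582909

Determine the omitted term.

-789

Using the last 8 terms:
First differences: -7102  -16062  -31736  -56884  -94746  -149042  -223972
Second differences: -8960  -15674  -25148  -37862  -54296  -74930
Third differences: -6714  -9474  -12714  -16434  -20634
Fourth differences: -2760  -3240  -3720  -4200
Fifth differences: -480  -480  -480
Constant fifth difference = -480.
Extend backward: -2760 + 480 = -2280;  -6714 + 2280 = -4434;  -8960 + 4434 = -4526;  -7102 + 4526 = -2576;  -3365 + 2576 = -789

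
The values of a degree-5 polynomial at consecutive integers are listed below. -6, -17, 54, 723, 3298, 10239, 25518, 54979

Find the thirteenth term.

-11, 71, 669, 2575, 6941, 15279, 29461
82, 598, 1906, 4366, 8338, 14182
516, 1308, 2460, 3972, 5844
792, 1152, 1512, 1872
360, 360, 360
The fifth differences are constant (360).
1872 + 360 = 2232;  5844 + 2232 = 8076;  14182 + 8076 = 22258;  29461 + 22258 = 51719;  54979 + 51719 = 106698
2232 + 360 = 2592;  8076 + 2592 = 10668;  22258 + 10668 = 32926;  51719 + 32926 = 84645;  106698 + 84645 = 191343
2592 + 360 = 2952;  10668 + 2952 = 13620;  32926 + 13620 = 46546;  84645 + 46546 = 131191;  191343 + 131191 = 322534
2952 + 360 = 3312;  13620 + 3312 = 16932;  46546 + 16932 = 63478;  131191 + 63478 = 194669;  322534 + 194669 = 517203
3312 + 360 = 3672;  16932 + 3672 = 20604;  63478 + 20604 = 84082;  194669 + 84082 = 278751;  517203 + 278751 = 795954

795954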